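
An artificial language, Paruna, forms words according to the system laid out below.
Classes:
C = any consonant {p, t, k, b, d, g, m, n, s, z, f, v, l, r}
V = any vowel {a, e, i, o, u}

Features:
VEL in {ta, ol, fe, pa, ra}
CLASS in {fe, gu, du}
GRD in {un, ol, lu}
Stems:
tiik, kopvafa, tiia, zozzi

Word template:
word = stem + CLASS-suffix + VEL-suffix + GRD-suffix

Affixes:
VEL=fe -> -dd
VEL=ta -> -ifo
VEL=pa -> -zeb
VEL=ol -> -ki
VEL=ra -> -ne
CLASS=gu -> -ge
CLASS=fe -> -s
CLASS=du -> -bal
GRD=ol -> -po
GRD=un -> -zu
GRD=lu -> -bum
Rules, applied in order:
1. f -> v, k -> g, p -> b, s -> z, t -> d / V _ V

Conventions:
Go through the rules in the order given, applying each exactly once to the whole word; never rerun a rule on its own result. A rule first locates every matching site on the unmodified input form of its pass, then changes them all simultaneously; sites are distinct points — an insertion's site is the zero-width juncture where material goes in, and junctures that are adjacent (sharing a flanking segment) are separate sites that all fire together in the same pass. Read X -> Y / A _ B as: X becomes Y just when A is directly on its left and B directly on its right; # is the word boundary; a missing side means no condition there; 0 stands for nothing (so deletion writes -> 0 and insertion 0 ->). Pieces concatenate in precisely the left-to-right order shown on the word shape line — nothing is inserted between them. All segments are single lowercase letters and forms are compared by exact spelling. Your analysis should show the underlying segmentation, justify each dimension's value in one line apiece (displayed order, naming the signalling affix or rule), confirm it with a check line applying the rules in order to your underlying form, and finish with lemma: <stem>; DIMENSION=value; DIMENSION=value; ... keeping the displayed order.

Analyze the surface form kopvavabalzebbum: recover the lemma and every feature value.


underlying: kopvafa-bal-zeb-bum
VEL=pa - signalled by the affix -zeb
CLASS=du - signalled by the affix -bal
GRD=lu - signalled by the affix -bum
check: kopvafabalzebbum -> kopvavabalzebbum
lemma: kopvafa; VEL=pa; CLASS=du; GRD=lu


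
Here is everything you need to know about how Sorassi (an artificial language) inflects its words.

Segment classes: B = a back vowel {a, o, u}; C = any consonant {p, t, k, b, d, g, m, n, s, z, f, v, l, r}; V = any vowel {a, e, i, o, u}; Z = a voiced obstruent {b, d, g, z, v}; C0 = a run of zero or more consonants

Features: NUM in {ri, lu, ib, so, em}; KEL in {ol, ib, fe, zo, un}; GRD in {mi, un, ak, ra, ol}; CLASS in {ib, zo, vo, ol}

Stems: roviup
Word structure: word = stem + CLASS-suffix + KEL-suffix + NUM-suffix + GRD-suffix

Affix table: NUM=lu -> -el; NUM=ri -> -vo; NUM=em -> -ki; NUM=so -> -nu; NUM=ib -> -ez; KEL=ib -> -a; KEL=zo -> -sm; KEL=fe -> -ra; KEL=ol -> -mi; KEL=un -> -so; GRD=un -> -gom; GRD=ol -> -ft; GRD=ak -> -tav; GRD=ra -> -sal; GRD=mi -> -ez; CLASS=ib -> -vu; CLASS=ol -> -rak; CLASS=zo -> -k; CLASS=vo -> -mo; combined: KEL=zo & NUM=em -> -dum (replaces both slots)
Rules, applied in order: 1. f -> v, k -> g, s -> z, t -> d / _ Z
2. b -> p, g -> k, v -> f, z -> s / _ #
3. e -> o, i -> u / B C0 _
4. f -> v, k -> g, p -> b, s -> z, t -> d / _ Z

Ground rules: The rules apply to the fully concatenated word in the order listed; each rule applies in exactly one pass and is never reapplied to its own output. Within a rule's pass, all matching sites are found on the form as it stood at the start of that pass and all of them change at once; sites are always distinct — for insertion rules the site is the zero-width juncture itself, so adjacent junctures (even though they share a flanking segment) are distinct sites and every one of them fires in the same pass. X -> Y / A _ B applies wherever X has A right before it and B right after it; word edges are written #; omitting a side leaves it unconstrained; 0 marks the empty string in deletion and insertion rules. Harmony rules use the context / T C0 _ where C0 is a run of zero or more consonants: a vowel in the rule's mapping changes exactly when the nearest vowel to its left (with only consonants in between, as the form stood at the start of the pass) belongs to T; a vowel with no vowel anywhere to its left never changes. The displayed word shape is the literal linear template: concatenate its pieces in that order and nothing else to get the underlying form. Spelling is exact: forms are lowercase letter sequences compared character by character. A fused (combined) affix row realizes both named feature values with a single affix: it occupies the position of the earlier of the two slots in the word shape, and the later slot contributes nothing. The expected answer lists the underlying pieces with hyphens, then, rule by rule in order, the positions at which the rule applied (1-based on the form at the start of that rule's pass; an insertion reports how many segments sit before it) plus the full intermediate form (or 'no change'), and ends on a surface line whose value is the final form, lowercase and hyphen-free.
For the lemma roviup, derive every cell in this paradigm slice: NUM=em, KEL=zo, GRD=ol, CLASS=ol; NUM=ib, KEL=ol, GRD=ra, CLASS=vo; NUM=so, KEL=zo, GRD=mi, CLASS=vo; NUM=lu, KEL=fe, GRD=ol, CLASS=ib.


cell NUM=em, KEL=zo, GRD=ol, CLASS=ol:
underlying: roviup-rak-dum-ft
1. f -> v, k -> g, s -> z, t -> d / _ Z: fires at position(s) 9: roviupragdumft
2. b -> p, g -> k, v -> f, z -> s / _ #: no change
3. e -> o, i -> u / B C0 _: fires at position(s) 4: rovuupragdumft
4. f -> v, k -> g, p -> b, s -> z, t -> d / _ Z: no change
surface: rovuupragdumft

cell NUM=ib, KEL=ol, GRD=ra, CLASS=vo:
underlying: roviup-mo-mi-ez-sal
1. f -> v, k -> g, s -> z, t -> d / _ Z: no change
2. b -> p, g -> k, v -> f, z -> s / _ #: no change
3. e -> o, i -> u / B C0 _: fires at position(s) 4, 10: rovuupmomuezsal
4. f -> v, k -> g, p -> b, s -> z, t -> d / _ Z: no change
surface: rovuupmomuezsal

cell NUM=so, KEL=zo, GRD=mi, CLASS=vo:
underlying: roviup-mo-sm-nu-ez
1. f -> v, k -> g, s -> z, t -> d / _ Z: no change
2. b -> p, g -> k, v -> f, z -> s / _ #: fires at position(s) 14: roviupmosmnues
3. e -> o, i -> u / B C0 _: fires at position(s) 4, 13: rovuupmosmnuos
4. f -> v, k -> g, p -> b, s -> z, t -> d / _ Z: no change
surface: rovuupmosmnuos

cell NUM=lu, KEL=fe, GRD=ol, CLASS=ib:
underlying: roviup-vu-ra-el-ft
1. f -> v, k -> g, s -> z, t -> d / _ Z: no change
2. b -> p, g -> k, v -> f, z -> s / _ #: no change
3. e -> o, i -> u / B C0 _: fires at position(s) 4, 11: rovuupvuraolft
4. f -> v, k -> g, p -> b, s -> z, t -> d / _ Z: fires at position(s) 6: rovuubvuraolft
surface: rovuubvuraolft


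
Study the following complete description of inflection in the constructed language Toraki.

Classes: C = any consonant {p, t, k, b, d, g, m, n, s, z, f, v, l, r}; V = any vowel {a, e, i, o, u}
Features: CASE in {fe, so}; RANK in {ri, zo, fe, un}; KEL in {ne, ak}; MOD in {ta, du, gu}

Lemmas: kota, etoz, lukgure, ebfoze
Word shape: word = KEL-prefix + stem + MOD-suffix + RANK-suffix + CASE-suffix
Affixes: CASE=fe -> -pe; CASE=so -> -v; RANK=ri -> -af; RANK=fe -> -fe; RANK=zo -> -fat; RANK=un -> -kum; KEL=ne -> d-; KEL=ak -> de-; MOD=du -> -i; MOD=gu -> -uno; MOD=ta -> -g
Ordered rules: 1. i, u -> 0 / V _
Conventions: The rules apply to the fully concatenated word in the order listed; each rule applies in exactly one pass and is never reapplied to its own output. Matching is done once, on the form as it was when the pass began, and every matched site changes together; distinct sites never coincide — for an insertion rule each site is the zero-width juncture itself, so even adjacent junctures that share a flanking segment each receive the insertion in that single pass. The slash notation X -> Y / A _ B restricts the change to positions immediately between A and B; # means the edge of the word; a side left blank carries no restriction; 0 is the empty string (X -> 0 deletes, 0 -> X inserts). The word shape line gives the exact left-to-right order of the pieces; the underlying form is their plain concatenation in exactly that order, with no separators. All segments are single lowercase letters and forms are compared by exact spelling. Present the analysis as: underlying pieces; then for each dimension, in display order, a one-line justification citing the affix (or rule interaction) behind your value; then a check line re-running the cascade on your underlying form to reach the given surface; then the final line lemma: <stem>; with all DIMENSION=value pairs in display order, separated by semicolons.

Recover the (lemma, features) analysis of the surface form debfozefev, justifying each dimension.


underlying: d-ebfoze-i-fe-v
CASE=so - signalled by the affix -v
RANK=fe - signalled by the affix -fe
KEL=ne - signalled by the affix d-
MOD=du - signalled by the affix -i
check: debfozeifev -> debfozefev
lemma: ebfoze; CASE=so; RANK=fe; KEL=ne; MOD=du


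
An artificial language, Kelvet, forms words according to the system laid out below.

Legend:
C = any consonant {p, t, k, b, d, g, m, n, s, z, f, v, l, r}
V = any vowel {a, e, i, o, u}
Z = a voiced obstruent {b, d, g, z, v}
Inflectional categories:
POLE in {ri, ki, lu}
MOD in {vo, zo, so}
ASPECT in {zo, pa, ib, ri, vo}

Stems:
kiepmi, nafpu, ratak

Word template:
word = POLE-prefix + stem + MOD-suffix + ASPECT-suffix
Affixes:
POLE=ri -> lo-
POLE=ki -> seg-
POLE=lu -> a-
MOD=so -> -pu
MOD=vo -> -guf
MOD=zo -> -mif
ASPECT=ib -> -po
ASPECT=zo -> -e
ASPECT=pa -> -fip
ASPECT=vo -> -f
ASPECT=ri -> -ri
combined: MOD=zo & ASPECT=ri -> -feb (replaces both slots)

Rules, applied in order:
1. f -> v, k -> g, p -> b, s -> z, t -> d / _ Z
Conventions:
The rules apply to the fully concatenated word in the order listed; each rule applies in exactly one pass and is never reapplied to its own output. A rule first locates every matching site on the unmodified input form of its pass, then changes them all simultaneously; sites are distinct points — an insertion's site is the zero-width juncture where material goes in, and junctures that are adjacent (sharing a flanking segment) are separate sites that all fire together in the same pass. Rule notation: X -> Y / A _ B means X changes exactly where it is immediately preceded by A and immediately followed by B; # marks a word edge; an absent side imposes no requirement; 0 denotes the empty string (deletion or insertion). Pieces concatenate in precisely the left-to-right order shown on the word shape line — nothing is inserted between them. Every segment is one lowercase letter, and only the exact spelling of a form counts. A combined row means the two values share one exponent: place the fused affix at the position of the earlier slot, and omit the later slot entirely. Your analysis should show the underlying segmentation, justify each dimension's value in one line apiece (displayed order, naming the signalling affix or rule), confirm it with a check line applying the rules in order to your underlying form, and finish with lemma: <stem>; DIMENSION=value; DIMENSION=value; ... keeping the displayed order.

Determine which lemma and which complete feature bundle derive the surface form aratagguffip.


underlying: a-ratak-guf-fip
POLE=lu - signalled by the affix a-
MOD=vo - signalled by the affix -guf
ASPECT=pa - signalled by the affix -fip
check: aratakguffip -> aratagguffip
lemma: ratak; POLE=lu; MOD=vo; ASPECT=pa


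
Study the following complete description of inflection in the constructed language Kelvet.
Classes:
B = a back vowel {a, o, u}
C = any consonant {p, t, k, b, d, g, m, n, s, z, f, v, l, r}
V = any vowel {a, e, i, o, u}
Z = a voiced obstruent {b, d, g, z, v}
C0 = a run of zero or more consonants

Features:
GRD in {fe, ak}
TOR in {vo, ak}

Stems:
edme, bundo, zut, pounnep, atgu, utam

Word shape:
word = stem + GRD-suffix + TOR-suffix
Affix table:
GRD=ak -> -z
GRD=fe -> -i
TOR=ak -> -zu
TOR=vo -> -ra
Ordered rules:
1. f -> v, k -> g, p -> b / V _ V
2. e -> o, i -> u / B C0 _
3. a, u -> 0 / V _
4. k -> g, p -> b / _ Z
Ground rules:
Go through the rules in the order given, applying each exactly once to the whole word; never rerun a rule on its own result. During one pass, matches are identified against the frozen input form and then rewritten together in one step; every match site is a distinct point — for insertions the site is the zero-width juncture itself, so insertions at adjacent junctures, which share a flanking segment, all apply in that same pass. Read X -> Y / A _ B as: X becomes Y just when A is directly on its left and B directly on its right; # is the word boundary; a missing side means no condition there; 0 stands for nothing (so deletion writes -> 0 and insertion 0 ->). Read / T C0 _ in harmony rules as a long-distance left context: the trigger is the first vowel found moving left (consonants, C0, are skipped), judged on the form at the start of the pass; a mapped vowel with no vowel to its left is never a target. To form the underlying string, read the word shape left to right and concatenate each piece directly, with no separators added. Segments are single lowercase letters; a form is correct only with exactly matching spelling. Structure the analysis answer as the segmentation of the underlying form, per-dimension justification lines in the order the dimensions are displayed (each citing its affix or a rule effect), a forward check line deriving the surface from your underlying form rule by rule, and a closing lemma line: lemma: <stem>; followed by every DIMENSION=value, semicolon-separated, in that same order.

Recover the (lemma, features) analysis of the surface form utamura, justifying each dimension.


underlying: utam-i-ra
GRD=fe - signalled by the affix -i
TOR=vo - signalled by the affix -ra
check: utamira -> utamira -> utamura -> utamura -> utamura
lemma: utam; GRD=fe; TOR=vo


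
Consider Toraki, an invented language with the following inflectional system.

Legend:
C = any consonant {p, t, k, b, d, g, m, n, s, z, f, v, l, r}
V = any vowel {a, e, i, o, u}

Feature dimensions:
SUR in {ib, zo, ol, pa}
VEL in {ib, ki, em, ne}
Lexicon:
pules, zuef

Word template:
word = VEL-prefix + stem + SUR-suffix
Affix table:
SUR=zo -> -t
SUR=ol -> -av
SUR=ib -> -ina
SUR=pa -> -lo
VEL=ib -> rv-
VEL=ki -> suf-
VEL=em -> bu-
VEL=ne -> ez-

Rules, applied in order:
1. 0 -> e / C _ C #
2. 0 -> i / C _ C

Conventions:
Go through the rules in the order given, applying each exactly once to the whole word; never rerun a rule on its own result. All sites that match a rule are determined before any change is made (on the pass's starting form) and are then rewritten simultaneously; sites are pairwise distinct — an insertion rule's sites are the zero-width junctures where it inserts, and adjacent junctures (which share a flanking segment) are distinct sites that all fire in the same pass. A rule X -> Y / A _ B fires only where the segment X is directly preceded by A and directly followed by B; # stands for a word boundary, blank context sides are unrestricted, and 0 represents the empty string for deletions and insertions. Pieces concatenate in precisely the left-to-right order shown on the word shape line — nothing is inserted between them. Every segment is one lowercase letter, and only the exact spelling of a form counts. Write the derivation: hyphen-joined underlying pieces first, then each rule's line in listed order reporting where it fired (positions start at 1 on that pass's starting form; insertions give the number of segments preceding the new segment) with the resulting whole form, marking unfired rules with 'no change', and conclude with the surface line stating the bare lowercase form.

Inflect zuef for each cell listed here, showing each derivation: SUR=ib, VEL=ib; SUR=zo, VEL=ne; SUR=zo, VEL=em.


cell SUR=ib, VEL=ib:
underlying: rv-zuef-ina
1. 0 -> e / C _ C #: no change
2. 0 -> i / C _ C: inserts after position(s) 1, 2: rivizuefina
surface: rivizuefina

cell SUR=zo, VEL=ne:
underlying: ez-zuef-t
1. 0 -> e / C _ C #: inserts after position(s) 6: ezzuefet
2. 0 -> i / C _ C: inserts after position(s) 2: ezizuefet
surface: ezizuefet

cell SUR=zo, VEL=em:
underlying: bu-zuef-t
1. 0 -> e / C _ C #: inserts after position(s) 6: buzuefet
2. 0 -> i / C _ C: no change
surface: buzuefet


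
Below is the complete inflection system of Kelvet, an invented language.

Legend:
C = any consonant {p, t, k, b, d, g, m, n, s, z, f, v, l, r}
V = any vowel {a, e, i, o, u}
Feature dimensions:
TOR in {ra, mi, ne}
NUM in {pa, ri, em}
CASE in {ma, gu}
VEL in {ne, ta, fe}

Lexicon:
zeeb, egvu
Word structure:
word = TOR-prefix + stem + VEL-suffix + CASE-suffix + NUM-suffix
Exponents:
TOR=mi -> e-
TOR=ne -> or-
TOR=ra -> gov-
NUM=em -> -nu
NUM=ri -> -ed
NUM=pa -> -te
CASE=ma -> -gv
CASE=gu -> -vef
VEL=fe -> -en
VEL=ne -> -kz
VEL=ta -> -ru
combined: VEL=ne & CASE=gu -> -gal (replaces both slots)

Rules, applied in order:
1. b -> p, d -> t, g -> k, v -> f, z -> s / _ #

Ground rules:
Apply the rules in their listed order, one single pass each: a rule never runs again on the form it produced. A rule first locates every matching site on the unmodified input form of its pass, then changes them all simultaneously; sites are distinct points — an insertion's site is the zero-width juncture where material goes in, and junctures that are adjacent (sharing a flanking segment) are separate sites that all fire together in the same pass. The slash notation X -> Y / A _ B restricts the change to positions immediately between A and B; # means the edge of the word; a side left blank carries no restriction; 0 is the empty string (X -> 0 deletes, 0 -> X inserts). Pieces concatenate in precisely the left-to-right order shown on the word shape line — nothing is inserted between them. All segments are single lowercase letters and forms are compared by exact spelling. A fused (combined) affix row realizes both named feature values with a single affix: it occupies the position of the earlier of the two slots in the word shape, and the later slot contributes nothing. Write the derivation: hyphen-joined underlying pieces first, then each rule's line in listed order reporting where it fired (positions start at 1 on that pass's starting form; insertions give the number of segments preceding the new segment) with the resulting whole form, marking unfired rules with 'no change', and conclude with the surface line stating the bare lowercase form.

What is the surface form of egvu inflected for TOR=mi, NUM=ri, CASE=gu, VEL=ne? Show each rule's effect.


underlying: e-egvu-gal-ed
1. b -> p, d -> t, g -> k, v -> f, z -> s / _ #: fires at position(s) 10: eegvugalet
surface: eegvugalet


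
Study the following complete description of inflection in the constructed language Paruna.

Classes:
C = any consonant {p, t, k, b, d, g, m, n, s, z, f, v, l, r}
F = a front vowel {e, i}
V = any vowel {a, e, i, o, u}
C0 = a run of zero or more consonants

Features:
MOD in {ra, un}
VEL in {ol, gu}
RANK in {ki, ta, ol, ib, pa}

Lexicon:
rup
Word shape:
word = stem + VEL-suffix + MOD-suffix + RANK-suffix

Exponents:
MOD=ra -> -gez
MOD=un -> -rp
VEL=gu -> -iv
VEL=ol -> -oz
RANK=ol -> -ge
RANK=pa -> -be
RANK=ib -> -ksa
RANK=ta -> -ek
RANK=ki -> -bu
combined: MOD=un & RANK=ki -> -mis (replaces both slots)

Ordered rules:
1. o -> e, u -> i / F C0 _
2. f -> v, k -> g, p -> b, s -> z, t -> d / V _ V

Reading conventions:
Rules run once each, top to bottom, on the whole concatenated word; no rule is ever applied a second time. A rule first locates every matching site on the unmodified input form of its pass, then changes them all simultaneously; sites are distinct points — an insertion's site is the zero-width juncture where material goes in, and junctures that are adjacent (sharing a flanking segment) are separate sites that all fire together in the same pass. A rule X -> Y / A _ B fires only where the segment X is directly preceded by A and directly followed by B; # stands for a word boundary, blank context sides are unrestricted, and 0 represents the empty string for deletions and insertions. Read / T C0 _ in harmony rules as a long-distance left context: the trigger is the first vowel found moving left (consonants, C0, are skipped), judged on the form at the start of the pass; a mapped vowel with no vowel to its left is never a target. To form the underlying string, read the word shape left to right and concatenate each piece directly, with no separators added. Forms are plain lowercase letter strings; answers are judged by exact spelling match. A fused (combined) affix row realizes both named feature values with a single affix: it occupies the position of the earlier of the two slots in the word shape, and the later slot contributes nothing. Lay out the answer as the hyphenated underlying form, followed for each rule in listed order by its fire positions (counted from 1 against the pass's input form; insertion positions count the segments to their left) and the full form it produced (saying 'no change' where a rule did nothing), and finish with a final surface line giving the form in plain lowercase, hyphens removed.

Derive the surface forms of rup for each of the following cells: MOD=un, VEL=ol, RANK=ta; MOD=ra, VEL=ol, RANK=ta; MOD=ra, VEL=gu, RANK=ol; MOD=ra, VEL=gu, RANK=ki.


cell MOD=un, VEL=ol, RANK=ta:
underlying: rup-oz-rp-ek
1. o -> e, u -> i / F C0 _: no change
2. f -> v, k -> g, p -> b, s -> z, t -> d / V _ V: fires at position(s) 3: rubozrpek
surface: rubozrpek

cell MOD=ra, VEL=ol, RANK=ta:
underlying: rup-oz-gez-ek
1. o -> e, u -> i / F C0 _: no change
2. f -> v, k -> g, p -> b, s -> z, t -> d / V _ V: fires at position(s) 3: rubozgezek
surface: rubozgezek

cell MOD=ra, VEL=gu, RANK=ol:
underlying: rup-iv-gez-ge
1. o -> e, u -> i / F C0 _: no change
2. f -> v, k -> g, p -> b, s -> z, t -> d / V _ V: fires at position(s) 3: rubivgezge
surface: rubivgezge

cell MOD=ra, VEL=gu, RANK=ki:
underlying: rup-iv-gez-bu
1. o -> e, u -> i / F C0 _: fires at position(s) 10: rupivgezbi
2. f -> v, k -> g, p -> b, s -> z, t -> d / V _ V: fires at position(s) 3: rubivgezbi
surface: rubivgezbi


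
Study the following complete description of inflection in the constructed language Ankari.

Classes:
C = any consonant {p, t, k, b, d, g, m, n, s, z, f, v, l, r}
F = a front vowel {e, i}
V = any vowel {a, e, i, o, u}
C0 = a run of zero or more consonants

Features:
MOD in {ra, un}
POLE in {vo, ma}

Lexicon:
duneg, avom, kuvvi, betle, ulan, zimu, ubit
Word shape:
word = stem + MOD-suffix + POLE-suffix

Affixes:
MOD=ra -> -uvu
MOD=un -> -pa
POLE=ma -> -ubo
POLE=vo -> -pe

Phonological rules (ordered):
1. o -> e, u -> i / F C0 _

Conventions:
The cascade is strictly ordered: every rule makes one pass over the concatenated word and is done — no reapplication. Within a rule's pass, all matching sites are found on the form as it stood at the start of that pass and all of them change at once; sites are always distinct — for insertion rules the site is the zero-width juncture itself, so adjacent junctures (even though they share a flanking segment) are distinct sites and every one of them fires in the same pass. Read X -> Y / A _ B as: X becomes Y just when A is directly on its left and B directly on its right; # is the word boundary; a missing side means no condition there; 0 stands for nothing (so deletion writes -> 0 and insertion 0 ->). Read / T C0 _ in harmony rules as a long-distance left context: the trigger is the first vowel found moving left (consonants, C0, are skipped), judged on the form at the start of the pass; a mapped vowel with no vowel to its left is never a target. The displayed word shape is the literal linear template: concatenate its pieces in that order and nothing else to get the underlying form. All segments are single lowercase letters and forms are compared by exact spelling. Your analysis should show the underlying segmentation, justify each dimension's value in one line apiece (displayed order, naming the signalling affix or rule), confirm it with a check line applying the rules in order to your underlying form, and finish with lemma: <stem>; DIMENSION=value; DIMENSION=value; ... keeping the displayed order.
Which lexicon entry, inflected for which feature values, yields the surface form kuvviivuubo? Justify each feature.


underlying: kuvvi-uvu-ubo
MOD=ra - signalled by the affix -uvu
POLE=ma - signalled by the affix -ubo
check: kuvviuvuubo -> kuvviivuubo
lemma: kuvvi; MOD=ra; POLE=ma


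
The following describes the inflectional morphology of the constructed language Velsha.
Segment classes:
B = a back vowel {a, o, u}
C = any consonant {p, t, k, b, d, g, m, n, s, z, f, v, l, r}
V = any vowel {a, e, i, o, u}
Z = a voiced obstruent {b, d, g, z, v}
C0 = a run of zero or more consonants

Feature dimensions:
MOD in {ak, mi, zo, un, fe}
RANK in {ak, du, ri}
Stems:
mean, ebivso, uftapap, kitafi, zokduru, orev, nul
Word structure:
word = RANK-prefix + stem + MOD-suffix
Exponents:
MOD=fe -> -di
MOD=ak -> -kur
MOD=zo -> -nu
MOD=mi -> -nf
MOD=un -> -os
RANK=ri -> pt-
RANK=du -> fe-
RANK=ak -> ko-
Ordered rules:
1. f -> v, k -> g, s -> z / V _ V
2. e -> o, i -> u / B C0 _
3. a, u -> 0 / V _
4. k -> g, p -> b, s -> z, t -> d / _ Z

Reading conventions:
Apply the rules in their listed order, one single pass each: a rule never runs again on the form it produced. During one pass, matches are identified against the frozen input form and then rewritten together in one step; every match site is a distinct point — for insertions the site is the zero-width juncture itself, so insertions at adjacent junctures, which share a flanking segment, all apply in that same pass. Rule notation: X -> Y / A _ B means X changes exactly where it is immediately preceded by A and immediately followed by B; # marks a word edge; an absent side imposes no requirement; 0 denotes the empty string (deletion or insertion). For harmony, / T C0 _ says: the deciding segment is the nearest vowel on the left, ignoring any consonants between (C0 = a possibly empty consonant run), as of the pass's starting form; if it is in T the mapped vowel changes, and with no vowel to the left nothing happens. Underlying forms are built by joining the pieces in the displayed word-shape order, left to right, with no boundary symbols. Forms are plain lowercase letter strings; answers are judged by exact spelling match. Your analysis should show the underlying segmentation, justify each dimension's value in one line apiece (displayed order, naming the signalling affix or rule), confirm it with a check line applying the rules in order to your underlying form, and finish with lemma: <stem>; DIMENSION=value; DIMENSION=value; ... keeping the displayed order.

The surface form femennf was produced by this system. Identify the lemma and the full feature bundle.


underlying: fe-mean-nf
MOD=mi - signalled by the affix -nf
RANK=du - signalled by the affix fe-
check: femeannf -> femeannf -> femeannf -> femennf -> femennf
lemma: mean; MOD=mi; RANK=du


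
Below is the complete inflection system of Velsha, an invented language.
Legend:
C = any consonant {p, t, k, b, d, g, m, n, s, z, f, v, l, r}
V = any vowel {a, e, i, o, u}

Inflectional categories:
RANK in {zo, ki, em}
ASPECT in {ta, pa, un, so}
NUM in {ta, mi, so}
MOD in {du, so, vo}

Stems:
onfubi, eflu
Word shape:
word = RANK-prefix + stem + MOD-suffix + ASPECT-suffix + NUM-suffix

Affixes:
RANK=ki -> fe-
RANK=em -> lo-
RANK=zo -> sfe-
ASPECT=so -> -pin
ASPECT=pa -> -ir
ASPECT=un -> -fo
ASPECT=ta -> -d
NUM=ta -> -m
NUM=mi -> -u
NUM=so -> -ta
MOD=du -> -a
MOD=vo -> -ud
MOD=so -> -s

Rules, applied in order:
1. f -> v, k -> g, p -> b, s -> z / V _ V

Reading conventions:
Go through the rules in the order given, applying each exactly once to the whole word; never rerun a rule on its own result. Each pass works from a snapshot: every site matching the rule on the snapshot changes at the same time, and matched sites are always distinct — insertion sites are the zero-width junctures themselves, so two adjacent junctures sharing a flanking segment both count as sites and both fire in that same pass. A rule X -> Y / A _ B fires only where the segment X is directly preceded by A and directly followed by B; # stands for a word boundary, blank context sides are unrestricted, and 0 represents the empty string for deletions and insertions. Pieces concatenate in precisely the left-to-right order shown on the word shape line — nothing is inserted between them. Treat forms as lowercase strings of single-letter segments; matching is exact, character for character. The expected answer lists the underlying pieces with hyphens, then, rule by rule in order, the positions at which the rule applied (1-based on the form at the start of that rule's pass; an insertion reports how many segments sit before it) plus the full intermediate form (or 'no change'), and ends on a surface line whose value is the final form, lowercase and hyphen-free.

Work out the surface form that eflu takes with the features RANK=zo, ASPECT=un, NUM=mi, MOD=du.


underlying: sfe-eflu-a-fo-u
1. f -> v, k -> g, p -> b, s -> z / V _ V: fires at position(s) 9: sfeefluavou
surface: sfeefluavou


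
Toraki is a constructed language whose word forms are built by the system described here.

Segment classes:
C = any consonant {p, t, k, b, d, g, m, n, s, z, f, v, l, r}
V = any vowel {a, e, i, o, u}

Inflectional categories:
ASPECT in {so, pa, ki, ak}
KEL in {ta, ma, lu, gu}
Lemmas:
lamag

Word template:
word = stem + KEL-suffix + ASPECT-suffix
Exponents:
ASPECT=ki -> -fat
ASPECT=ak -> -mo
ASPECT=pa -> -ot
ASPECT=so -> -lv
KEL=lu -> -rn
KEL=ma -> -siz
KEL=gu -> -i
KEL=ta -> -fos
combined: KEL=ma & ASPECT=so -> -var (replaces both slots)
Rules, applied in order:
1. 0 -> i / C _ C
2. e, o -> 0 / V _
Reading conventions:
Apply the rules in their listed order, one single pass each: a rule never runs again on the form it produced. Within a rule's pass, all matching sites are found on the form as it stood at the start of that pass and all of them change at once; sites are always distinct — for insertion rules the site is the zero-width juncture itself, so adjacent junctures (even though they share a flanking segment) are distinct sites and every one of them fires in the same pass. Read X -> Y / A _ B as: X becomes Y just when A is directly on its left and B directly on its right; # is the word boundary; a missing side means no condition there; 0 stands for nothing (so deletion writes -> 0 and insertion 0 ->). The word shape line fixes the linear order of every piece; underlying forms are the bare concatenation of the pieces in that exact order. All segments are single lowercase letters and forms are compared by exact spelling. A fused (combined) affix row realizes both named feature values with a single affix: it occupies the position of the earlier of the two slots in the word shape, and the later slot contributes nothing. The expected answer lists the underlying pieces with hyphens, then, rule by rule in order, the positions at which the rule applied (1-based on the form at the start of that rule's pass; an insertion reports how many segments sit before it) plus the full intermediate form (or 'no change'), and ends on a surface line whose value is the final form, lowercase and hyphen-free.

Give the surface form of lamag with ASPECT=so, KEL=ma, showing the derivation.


underlying: lamag-var
1. 0 -> i / C _ C: inserts after position(s) 5: lamagivar
2. e, o -> 0 / V _: no change
surface: lamagivar


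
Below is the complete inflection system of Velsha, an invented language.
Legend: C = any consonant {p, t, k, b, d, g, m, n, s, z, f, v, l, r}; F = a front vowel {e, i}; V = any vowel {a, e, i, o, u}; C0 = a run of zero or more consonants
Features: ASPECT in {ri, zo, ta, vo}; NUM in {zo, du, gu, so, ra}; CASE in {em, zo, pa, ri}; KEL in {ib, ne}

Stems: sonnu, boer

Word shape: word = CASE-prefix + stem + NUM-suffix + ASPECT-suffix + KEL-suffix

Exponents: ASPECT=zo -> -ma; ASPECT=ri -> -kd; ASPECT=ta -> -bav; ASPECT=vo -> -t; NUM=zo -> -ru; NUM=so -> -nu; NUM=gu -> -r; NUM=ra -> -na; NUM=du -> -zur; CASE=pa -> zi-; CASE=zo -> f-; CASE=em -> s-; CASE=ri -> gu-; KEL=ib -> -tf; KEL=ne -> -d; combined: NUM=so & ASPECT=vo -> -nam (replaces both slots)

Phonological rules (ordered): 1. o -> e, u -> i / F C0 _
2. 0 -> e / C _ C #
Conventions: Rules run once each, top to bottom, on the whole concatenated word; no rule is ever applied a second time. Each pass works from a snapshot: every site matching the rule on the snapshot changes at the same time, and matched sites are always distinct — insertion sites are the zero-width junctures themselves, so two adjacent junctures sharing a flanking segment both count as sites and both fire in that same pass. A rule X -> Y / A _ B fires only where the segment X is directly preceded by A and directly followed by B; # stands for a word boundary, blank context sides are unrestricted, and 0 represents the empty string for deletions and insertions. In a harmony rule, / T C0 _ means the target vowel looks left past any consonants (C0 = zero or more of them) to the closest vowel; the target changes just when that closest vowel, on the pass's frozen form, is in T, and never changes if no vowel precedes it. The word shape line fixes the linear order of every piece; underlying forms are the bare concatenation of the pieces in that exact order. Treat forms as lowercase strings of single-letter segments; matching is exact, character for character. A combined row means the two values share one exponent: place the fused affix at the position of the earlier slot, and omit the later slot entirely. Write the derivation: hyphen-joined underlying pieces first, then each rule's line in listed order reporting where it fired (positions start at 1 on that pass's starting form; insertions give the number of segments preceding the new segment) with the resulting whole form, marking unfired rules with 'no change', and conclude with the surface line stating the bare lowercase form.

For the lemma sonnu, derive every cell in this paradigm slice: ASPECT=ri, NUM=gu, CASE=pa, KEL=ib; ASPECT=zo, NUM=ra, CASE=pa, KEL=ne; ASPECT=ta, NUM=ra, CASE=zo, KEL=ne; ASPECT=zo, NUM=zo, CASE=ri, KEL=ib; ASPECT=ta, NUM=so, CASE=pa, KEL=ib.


cell ASPECT=ri, NUM=gu, CASE=pa, KEL=ib:
underlying: zi-sonnu-r-kd-tf
1. o -> e, u -> i / F C0 _: fires at position(s) 4: zisennurkdtf
2. 0 -> e / C _ C #: inserts after position(s) 11: zisennurkdtef
surface: zisennurkdtef

cell ASPECT=zo, NUM=ra, CASE=pa, KEL=ne:
underlying: zi-sonnu-na-ma-d
1. o -> e, u -> i / F C0 _: fires at position(s) 4: zisennunamad
2. 0 -> e / C _ C #: no change
surface: zisennunamad

cell ASPECT=ta, NUM=ra, CASE=zo, KEL=ne:
underlying: f-sonnu-na-bav-d
1. o -> e, u -> i / F C0 _: no change
2. 0 -> e / C _ C #: inserts after position(s) 11: fsonnunabaved
surface: fsonnunabaved

cell ASPECT=zo, NUM=zo, CASE=ri, KEL=ib:
underlying: gu-sonnu-ru-ma-tf
1. o -> e, u -> i / F C0 _: no change
2. 0 -> e / C _ C #: inserts after position(s) 12: gusonnurumatef
surface: gusonnurumatef

cell ASPECT=ta, NUM=so, CASE=pa, KEL=ib:
underlying: zi-sonnu-nu-bav-tf
1. o -> e, u -> i / F C0 _: fires at position(s) 4: zisennunubavtf
2. 0 -> e / C _ C #: inserts after position(s) 13: zisennunubavtef
surface: zisennunubavtef


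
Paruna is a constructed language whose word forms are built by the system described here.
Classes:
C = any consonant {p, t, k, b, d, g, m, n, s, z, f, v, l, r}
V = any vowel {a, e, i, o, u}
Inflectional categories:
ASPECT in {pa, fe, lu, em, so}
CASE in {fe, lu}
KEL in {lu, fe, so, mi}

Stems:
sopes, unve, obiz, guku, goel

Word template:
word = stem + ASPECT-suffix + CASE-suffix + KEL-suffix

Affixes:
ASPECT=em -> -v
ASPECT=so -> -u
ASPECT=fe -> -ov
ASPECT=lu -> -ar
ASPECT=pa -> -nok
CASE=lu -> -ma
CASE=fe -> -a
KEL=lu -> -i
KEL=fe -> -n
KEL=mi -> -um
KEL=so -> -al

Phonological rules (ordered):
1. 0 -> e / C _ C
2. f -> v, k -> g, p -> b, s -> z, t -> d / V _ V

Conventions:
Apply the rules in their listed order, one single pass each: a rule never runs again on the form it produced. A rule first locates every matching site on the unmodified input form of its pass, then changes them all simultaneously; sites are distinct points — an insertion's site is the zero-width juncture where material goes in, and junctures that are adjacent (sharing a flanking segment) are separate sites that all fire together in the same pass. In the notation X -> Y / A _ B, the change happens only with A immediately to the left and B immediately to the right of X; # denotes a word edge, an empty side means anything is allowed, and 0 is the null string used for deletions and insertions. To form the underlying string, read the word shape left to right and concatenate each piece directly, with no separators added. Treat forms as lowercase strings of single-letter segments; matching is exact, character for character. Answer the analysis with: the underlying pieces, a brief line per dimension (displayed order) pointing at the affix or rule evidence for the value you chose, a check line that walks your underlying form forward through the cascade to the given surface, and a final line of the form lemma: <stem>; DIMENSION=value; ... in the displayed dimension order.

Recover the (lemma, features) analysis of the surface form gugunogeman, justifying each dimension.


underlying: guku-nok-ma-n
ASPECT=pa - signalled by the affix -nok
CASE=lu - signalled by the affix -ma
KEL=fe - signalled by the affix -n
check: gukunokman -> gukunokeman -> gugunogeman
lemma: guku; ASPECT=pa; CASE=lu; KEL=fe


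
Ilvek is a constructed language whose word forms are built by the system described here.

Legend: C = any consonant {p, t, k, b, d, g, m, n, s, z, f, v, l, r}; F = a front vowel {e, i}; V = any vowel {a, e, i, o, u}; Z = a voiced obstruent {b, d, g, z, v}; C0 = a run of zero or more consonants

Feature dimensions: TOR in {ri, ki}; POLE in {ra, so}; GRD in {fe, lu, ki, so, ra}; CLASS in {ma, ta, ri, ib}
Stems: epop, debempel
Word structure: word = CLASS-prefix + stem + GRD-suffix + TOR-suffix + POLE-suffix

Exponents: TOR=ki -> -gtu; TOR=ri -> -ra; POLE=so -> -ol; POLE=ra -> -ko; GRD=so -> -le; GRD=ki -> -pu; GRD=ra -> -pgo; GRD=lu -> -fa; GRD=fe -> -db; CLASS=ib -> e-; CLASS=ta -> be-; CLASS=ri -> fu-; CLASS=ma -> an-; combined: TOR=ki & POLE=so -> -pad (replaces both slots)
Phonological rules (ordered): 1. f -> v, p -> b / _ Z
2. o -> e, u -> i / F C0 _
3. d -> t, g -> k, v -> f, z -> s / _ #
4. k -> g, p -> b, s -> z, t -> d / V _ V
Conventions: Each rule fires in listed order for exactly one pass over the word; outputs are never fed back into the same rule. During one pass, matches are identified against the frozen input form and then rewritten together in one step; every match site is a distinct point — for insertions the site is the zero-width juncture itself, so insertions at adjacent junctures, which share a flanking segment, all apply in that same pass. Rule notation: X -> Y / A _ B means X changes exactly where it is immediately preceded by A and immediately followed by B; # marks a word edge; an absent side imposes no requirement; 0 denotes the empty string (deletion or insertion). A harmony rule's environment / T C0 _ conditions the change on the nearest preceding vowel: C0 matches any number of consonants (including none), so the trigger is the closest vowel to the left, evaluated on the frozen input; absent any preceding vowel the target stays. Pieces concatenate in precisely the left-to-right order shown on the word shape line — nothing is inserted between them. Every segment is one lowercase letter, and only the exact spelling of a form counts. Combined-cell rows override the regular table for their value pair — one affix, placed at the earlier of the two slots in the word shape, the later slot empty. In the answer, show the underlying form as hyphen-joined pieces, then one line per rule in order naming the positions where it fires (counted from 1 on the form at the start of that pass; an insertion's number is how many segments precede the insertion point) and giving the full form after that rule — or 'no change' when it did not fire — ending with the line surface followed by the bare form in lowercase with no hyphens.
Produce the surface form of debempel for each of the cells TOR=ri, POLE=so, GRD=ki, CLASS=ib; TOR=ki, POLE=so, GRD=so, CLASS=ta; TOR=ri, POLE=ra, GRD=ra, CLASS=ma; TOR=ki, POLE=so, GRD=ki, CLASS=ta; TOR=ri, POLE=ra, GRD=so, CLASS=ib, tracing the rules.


cell TOR=ri, POLE=so, GRD=ki, CLASS=ib:
underlying: e-debempel-pu-ra-ol
1. f -> v, p -> b / _ Z: no change
2. o -> e, u -> i / F C0 _: fires at position(s) 11: edebempelpiraol
3. d -> t, g -> k, v -> f, z -> s / _ #: no change
4. k -> g, p -> b, s -> z, t -> d / V _ V: no change
surface: edebempelpiraol

cell TOR=ki, POLE=so, GRD=so, CLASS=ta:
underlying: be-debempel-le-pad
1. f -> v, p -> b / _ Z: no change
2. o -> e, u -> i / F C0 _: no change
3. d -> t, g -> k, v -> f, z -> s / _ #: fires at position(s) 15: bedebempellepat
4. k -> g, p -> b, s -> z, t -> d / V _ V: fires at position(s) 13: bedebempellebat
surface: bedebempellebat

cell TOR=ri, POLE=ra, GRD=ra, CLASS=ma:
underlying: an-debempel-pgo-ra-ko
1. f -> v, p -> b / _ Z: fires at position(s) 11: andebempelbgorako
2. o -> e, u -> i / F C0 _: fires at position(s) 13: andebempelbgerako
3. d -> t, g -> k, v -> f, z -> s / _ #: no change
4. k -> g, p -> b, s -> z, t -> d / V _ V: fires at position(s) 16: andebempelbgerago
surface: andebempelbgerago

cell TOR=ki, POLE=so, GRD=ki, CLASS=ta:
underlying: be-debempel-pu-pad
1. f -> v, p -> b / _ Z: no change
2. o -> e, u -> i / F C0 _: fires at position(s) 12: bedebempelpipad
3. d -> t, g -> k, v -> f, z -> s / _ #: fires at position(s) 15: bedebempelpipat
4. k -> g, p -> b, s -> z, t -> d / V _ V: fires at position(s) 13: bedebempelpibat
surface: bedebempelpibat

cell TOR=ri, POLE=ra, GRD=so, CLASS=ib:
underlying: e-debempel-le-ra-ko
1. f -> v, p -> b / _ Z: no change
2. o -> e, u -> i / F C0 _: no change
3. d -> t, g -> k, v -> f, z -> s / _ #: no change
4. k -> g, p -> b, s -> z, t -> d / V _ V: fires at position(s) 14: edebempellerago
surface: edebempellerago
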